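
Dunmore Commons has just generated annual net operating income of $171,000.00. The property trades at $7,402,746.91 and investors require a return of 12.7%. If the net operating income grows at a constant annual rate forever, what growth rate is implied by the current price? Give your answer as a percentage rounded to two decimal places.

P = D₀(1+g)/(r−g) ⇒ P(r−g) = D₀(1+g) ⇒ g(P+D₀) = P·r − D₀
g = (P·r − D₀)/(P + D₀) = ($7,402,746.91×0.127 − $171,000.00) / ($7,402,746.91 + $171,000.00) = 0.101555

10.16%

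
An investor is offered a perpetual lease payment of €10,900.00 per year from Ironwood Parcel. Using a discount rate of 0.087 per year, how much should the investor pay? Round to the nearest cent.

€125287.36

Level perpetuity: PV = C / r = €10,900.00 / 0.087 = €125,287.36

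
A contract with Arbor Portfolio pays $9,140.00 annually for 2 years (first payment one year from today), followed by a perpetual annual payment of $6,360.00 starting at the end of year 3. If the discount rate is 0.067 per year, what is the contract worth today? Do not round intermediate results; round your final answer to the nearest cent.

PV of 2-year annuity: $9,140.00 × [1 − (1+0.067)^−2] / 0.067 = 16594.25783
Perpetuity value at year 2: $6,360.00 / 0.067 = 94925.37313
PV of perpetuity: 94925.37313 / (1+0.067)^2 = 83378.38410
Total PV = 16594.25783 + 83378.38410 = 99972.64193

$99972.64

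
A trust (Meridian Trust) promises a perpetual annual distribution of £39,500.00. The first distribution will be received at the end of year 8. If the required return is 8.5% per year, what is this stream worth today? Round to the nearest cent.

Value at end of year 7: C / r = £39,500.00 / 0.085 = £464,705.8824
Discount to today: PV = £464,705.8824 / (1 + 0.085)^7 = £464,705.8824 / 1.770142 = £262,524.60

£262524.60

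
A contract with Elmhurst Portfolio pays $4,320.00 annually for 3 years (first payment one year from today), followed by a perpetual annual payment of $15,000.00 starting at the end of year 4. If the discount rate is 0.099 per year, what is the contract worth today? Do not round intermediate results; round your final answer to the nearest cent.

PV of 3-year annuity: $4,320.00 × [1 − (1+0.099)^−3] / 0.099 = 10762.14229
Perpetuity value at year 3: $15,000.00 / 0.099 = 151515.15152
PV of perpetuity: 151515.15152 / (1+0.099)^3 = 114146.60189
Total PV = 10762.14229 + 114146.60189 = 124908.74418

$124908.74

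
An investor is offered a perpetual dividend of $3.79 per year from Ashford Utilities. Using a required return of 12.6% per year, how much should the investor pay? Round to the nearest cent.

$30.08

Level perpetuity: PV = C / r = $3.79 / 0.126 = $30.08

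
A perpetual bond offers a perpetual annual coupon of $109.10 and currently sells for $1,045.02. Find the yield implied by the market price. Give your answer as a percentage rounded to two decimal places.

P = C/r ⇒ r = C/P = $109.10/$1,045.02 = 0.104400

10.44%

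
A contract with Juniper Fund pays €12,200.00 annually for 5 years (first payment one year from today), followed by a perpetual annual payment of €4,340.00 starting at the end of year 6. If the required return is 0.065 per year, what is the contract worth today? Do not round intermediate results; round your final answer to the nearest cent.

PV of 5-year annuity: €12,200.00 × [1 − (1+0.065)^−5] / 0.065 = 50699.28915
Perpetuity value at year 5: €4,340.00 / 0.065 = 66769.23077
PV of perpetuity: 66769.23077 / (1+0.065)^5 = 48733.58201
Total PV = 50699.28915 + 48733.58201 = 99432.87115

€99432.87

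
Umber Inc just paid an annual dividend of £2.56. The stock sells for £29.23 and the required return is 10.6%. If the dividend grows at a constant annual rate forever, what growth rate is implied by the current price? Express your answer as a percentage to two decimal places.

1.69%

P = D₀(1+g)/(r−g) ⇒ P(r−g) = D₀(1+g) ⇒ g(P+D₀) = P·r − D₀
g = (P·r − D₀)/(P + D₀) = (£29.23×0.106 − £2.56) / (£29.23 + £2.56) = 0.016936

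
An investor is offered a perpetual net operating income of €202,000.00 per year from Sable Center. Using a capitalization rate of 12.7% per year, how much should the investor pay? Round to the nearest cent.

Level perpetuity: PV = C / r = €202,000.00 / 0.127 = €1,590,551.18

€1590551.18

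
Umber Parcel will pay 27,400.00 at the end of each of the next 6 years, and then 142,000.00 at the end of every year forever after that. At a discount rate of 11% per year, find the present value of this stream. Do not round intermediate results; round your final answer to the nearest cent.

PV of 6-year annuity: 27,400.00 × [1 − (1+0.11)^−6] / 0.11 = 115916.73719
Perpetuity value at year 6: 142,000.00 / 0.11 = 1290909.09091
PV of perpetuity: 1290909.09091 / (1+0.11)^6 = 690172.71568
Total PV = 115916.73719 + 690172.71568 = 806089.45287

806089.45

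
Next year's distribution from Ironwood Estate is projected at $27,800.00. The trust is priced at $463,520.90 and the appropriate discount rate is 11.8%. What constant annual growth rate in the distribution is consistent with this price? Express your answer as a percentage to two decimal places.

P = D₁/(r−g) ⇒ g = r − D₁/P = 0.118 − $27,800.00/$463,520.90 = 0.058024

5.80%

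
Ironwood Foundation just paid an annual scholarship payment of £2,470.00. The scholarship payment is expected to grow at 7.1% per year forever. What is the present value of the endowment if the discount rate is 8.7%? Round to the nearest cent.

D₁ = D₀ × (1 + g) = £2,470.00 × 1.071 = £2,645.3700
Growing perpetuity: P = D₁ / (r − g) = £2,645.3700 / (0.087 − 0.071) = £165,335.63

£165335.63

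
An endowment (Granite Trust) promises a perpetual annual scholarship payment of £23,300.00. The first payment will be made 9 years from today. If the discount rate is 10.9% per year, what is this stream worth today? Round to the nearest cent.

Value at end of year 8: C / r = £23,300.00 / 0.109 = £213,761.4679
Discount to today: PV = £213,761.4679 / (1 + 0.109)^8 = £213,761.4679 / 2.287981 = £93,428.00

£93428.00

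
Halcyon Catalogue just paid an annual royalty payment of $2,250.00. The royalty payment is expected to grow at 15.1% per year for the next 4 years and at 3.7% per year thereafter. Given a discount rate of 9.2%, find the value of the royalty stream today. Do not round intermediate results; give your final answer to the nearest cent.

D_1 = 2589.75000
D_2 = 2980.80225
D_3 = 3430.90339
D_4 = 3948.96980
Terminal value at year 4: TV = D_4×(1+g_2)/(r−g_2) = 4095.08168/0.055 = 74456.03062
P_0 = D_1/(1+r)^1 + D_2/(1+r)^2 + D_3/(1+r)^3 + D_4/(1+r)^4 + TV/(1+r)^4
    = 2371.56593 + 2499.69999 + 2634.75704 + 2777.11113 + 52361.16805 = 62644.30215

$62644.30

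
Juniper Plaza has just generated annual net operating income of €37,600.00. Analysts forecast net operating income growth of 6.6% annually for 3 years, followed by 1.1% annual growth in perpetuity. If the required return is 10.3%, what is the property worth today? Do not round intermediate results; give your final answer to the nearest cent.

€478389.29

D_1 = 40081.60000
D_2 = 42726.98560
D_3 = 45546.96665
Terminal value at year 3: TV = D_3×(1+g_2)/(r−g_2) = 46047.98328/0.092 = 500521.55742
P_0 = D_1/(1+r)^1 + D_2/(1+r)^2 + D_3/(1+r)^3 + TV/(1+r)^3
    = 36338.71260 + 35119.73494 + 33941.64773 + 372989.19403 = 478389.28929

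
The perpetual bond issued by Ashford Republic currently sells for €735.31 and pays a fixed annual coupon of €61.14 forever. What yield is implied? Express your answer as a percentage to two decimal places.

8.31%

P = C/r ⇒ r = C/P = €61.14/€735.31 = 0.083149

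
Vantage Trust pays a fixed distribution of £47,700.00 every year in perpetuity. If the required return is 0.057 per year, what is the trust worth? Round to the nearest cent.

£836842.11

Level perpetuity: PV = C / r = £47,700.00 / 0.057 = £836,842.11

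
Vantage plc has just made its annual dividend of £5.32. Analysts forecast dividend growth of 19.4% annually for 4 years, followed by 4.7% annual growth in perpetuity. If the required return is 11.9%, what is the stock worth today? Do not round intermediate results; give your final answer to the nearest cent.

£125.37

D_1 = 6.35208
D_2 = 7.58438
D_3 = 9.05575
D_4 = 10.81257
Terminal value at year 4: TV = D_4×(1+g_2)/(r−g_2) = 11.32076/0.072 = 157.23279
P_0 = D_1/(1+r)^1 + D_2/(1+r)^2 + D_3/(1+r)^3 + D_4/(1+r)^4 + TV/(1+r)^4
    = 5.67657 + 6.05704 + 6.46300 + 6.89618 + 100.28195 = 125.37474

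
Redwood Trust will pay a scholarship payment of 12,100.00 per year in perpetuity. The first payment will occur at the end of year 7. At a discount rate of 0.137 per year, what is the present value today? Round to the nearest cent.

40879.16

Value at end of year 6: C / r = 12,100.00 / 0.137 = 88,321.1679
Discount to today: PV = 88,321.1679 / (1 + 0.137)^6 = 88,321.1679 / 2.160542 = 40,879.16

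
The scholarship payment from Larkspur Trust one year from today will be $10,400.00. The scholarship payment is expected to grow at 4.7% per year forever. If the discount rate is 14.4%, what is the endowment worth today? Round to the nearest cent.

Growing perpetuity: P = D₁ / (r − g) = $10,400.0000 / (0.144 − 0.047) = $107,216.49

$107216.49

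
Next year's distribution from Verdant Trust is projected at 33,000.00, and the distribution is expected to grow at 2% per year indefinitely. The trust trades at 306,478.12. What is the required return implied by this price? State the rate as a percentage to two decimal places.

12.77%

P = D₁/(r − g) ⇒ r = D₁/P + g = 33,000.0000/306,478.12 + 0.02 = 0.107675 + 0.02 = 0.127675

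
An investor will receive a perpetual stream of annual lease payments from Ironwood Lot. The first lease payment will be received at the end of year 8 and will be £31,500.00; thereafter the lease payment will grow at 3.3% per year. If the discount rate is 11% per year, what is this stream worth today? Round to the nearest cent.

Value at end of year 7: C₁ / (r − g) = £31,500.00 / (0.11 − 0.033) = £409,090.9091
Discount to today: PV = £409,090.9091 / (1 + 0.11)^7 = £409,090.9091 / 2.076160 = £197,042.08

£197042.08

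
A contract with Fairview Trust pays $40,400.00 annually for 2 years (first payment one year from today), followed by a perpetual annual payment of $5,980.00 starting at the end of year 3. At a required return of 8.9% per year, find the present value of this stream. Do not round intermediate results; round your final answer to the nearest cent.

PV of 2-year annuity: $40,400.00 × [1 − (1+0.089)^−2] / 0.089 = 71164.60540
Perpetuity value at year 2: $5,980.00 / 0.089 = 67191.01124
PV of perpetuity: 67191.01124 / (1+0.089)^2 = 56657.24044
Total PV = 71164.60540 + 56657.24044 = 127821.84584

$127821.85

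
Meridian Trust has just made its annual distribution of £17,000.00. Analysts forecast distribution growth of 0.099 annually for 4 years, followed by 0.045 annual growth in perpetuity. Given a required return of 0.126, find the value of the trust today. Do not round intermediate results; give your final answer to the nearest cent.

£263049.68

D_1 = 18683.00000
D_2 = 20532.61700
D_3 = 22565.34608
D_4 = 24799.31535
Terminal value at year 4: TV = D_4×(1+g_2)/(r−g_2) = 25915.28454/0.081 = 319941.78439
P_0 = D_1/(1+r)^1 + D_2/(1+r)^2 + D_3/(1+r)^3 + D_4/(1+r)^4 + TV/(1+r)^4
    = 16592.36234 + 16194.49930 + 15806.17650 + 15427.16516 + 199029.47645 = 263049.67975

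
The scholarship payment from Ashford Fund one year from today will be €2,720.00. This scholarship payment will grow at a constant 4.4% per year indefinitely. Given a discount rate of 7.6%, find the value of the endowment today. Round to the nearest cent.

€85000.00

Growing perpetuity: P = D₁ / (r − g) = €2,720.0000 / (0.076 − 0.044) = €85,000.00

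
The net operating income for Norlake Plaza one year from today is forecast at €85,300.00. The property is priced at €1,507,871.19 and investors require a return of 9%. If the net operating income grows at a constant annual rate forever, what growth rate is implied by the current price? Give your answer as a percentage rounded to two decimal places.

P = D₁/(r−g) ⇒ g = r − D₁/P = 0.09 − €85,300.00/€1,507,871.19 = 0.033430

3.34%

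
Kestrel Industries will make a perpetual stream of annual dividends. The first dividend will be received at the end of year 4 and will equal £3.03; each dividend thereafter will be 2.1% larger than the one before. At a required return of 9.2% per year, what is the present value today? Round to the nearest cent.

Value at end of year 3: C₁ / (r − g) = £3.03 / (0.092 − 0.021) = £42.6761
Discount to today: PV = £42.6761 / (1 + 0.092)^3 = £42.6761 / 1.302171 = £32.77

£32.77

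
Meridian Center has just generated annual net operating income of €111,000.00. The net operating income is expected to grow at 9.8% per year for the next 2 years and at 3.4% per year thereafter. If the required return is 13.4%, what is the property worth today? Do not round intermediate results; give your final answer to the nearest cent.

€1287564.76

D_1 = 121878.00000
D_2 = 133822.04400
Terminal value at year 2: TV = D_2×(1+g_2)/(r−g_2) = 138371.99350/0.1 = 1383719.93496
P_0 = D_1/(1+r)^1 + D_2/(1+r)^2 + TV/(1+r)^2
    = 107476.19048 + 104064.24792 + 1076024.32351 = 1287564.76190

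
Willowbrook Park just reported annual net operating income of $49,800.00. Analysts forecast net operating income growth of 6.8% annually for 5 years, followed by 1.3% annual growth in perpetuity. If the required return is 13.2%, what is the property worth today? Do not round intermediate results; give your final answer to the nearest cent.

$526713.89

D_1 = 53186.40000
D_2 = 56803.07520
D_3 = 60665.68431
D_4 = 64790.95085
D_5 = 69196.73550
Terminal value at year 5: TV = D_5×(1+g_2)/(r−g_2) = 70096.29307/0.119 = 589044.47955
P_0 = D_1/(1+r)^1 + D_2/(1+r)^2 + D_3/(1+r)^3 + D_4/(1+r)^4 + D_5/(1+r)^5 + TV/(1+r)^5
    = 46984.45230 + 44328.08750 + 41821.90588 + 39457.41650 + 37226.60850 + 316895.41521 = 526713.88588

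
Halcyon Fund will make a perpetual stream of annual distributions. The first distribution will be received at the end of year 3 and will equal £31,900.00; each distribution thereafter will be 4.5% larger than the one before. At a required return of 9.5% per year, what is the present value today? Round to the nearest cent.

£532099.00

Value at end of year 2: C₁ / (r − g) = £31,900.00 / (0.095 − 0.045) = £638,000.0000
Discount to today: PV = £638,000.0000 / (1 + 0.095)^2 = £638,000.0000 / 1.199025 = £532,099.00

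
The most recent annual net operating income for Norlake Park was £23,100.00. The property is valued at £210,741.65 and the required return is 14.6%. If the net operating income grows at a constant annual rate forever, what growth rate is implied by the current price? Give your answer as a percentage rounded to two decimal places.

3.28%

P = D₀(1+g)/(r−g) ⇒ P(r−g) = D₀(1+g) ⇒ g(P+D₀) = P·r − D₀
g = (P·r − D₀)/(P + D₀) = (£210,741.65×0.146 − £23,100.00) / (£210,741.65 + £23,100.00) = 0.032793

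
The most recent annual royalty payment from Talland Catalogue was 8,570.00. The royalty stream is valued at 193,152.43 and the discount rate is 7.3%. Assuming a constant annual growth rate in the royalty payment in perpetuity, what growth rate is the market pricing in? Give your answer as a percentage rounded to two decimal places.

2.74%

P = D₀(1+g)/(r−g) ⇒ P(r−g) = D₀(1+g) ⇒ g(P+D₀) = P·r − D₀
g = (P·r − D₀)/(P + D₀) = (193,152.43×0.073 − 8,570.00) / (193,152.43 + 8,570.00) = 0.027415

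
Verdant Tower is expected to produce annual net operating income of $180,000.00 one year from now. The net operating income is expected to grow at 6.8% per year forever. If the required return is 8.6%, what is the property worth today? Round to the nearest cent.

$10000000.00

Growing perpetuity: P = D₁ / (r − g) = $180,000.0000 / (0.086 − 0.068) = $10,000,000.00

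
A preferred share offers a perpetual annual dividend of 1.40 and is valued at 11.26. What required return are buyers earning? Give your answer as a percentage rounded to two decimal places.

12.43%

P = C/r ⇒ r = C/P = 1.40/11.26 = 0.124334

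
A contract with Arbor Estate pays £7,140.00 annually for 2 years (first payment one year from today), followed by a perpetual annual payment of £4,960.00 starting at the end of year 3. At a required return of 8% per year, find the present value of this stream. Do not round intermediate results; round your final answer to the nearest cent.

PV of 2-year annuity: £7,140.00 × [1 − (1+0.08)^−2] / 0.08 = 12732.51029
Perpetuity value at year 2: £4,960.00 / 0.08 = 62000.00000
PV of perpetuity: 62000.00000 / (1+0.08)^2 = 53155.00686
Total PV = 12732.51029 + 53155.00686 = 65887.51715

£65887.52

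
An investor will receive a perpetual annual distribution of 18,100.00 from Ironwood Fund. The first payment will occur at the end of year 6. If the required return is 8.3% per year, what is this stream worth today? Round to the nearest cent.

Value at end of year 5: C / r = 18,100.00 / 0.083 = 218,072.2892
Discount to today: PV = 218,072.2892 / (1 + 0.083)^5 = 218,072.2892 / 1.489849 = 146,372.06

146372.06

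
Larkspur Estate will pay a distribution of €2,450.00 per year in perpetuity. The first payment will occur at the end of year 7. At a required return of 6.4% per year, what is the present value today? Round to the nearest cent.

€26383.74

Value at end of year 6: C / r = €2,450.00 / 0.064 = €38,281.2500
Discount to today: PV = €38,281.2500 / (1 + 0.064)^6 = €38,281.2500 / 1.450941 = €26,383.74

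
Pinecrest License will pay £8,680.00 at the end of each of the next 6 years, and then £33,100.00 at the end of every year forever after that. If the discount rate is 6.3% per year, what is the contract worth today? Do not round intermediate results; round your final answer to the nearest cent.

£406439.33

PV of 6-year annuity: £8,680.00 × [1 − (1+0.063)^−6] / 0.063 = 42283.00744
Perpetuity value at year 6: £33,100.00 / 0.063 = 525396.82540
PV of perpetuity: 525396.82540 / (1+0.063)^6 = 364156.32467
Total PV = 42283.00744 + 364156.32467 = 406439.33211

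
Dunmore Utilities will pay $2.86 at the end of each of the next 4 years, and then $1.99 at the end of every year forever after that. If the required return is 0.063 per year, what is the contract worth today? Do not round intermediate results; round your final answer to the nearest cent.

PV of 4-year annuity: $2.86 × [1 − (1+0.063)^−4] / 0.063 = 9.84250
Perpetuity value at year 4: $1.99 / 0.063 = 31.58730
PV of perpetuity: 31.58730 / (1+0.063)^4 = 24.73885
Total PV = 9.84250 + 24.73885 = 34.58135

$34.58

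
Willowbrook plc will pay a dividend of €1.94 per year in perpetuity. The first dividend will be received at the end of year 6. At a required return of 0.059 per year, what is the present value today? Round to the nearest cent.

€24.69

Value at end of year 5: C / r = €1.94 / 0.059 = €32.8814
Discount to today: PV = €32.8814 / (1 + 0.059)^5 = €32.8814 / 1.331925 = €24.69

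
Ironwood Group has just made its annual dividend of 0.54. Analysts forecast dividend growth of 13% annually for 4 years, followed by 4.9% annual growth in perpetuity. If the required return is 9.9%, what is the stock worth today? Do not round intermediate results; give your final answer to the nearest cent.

D_1 = 0.61020
D_2 = 0.68953
D_3 = 0.77916
D_4 = 0.88046
Terminal value at year 4: TV = D_4×(1+g_2)/(r−g_2) = 0.92360/0.05 = 18.47196
P_0 = D_1/(1+r)^1 + D_2/(1+r)^2 + D_3/(1+r)^3 + D_4/(1+r)^4 + TV/(1+r)^4
    = 0.55523 + 0.57089 + 0.58700 + 0.60355 + 12.66258 = 14.97926

14.98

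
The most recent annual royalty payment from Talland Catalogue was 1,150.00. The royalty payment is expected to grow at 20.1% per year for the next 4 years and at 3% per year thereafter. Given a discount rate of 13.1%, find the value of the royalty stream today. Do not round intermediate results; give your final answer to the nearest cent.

D_1 = 1381.15000
D_2 = 1658.76115
D_3 = 1992.17214
D_4 = 2392.59874
Terminal value at year 4: TV = D_4×(1+g_2)/(r−g_2) = 2464.37670/0.101 = 24399.76934
P_0 = D_1/(1+r)^1 + D_2/(1+r)^2 + D_3/(1+r)^3 + D_4/(1+r)^4 + TV/(1+r)^4
    = 1221.17595 + 1296.75713 + 1377.01619 + 1462.24266 + 14911.97961 = 20269.17155

20269.17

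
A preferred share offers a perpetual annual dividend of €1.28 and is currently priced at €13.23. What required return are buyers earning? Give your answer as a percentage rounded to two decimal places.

9.67%

P = C/r ⇒ r = C/P = €1.28/€13.23 = 0.096750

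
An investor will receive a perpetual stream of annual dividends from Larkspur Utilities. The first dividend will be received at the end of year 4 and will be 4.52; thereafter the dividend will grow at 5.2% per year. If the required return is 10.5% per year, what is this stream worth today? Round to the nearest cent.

Value at end of year 3: C₁ / (r − g) = 4.52 / (0.105 − 0.052) = 85.2830
Discount to today: PV = 85.2830 / (1 + 0.105)^3 = 85.2830 / 1.349233 = 63.21

63.21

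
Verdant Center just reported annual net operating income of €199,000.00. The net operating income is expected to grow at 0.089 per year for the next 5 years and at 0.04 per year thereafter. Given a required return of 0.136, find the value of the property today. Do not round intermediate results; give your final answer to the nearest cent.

€2623376.91

D_1 = 216711.00000
D_2 = 235998.27900
D_3 = 257002.12583
D_4 = 279875.31503
D_5 = 304784.21807
Terminal value at year 5: TV = D_5×(1+g_2)/(r−g_2) = 316975.58679/0.096 = 3301829.02907
P_0 = D_1/(1+r)^1 + D_2/(1+r)^2 + D_3/(1+r)^3 + D_4/(1+r)^4 + D_5/(1+r)^5 + TV/(1+r)^5
    = 190766.72535 + 182874.08795 + 175307.99452 + 168054.93489 + 161101.95783 + 1745271.20980 = 2623376.91034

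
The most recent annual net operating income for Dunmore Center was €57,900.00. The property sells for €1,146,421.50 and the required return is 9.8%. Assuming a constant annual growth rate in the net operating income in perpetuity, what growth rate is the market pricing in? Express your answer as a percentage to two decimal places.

P = D₀(1+g)/(r−g) ⇒ P(r−g) = D₀(1+g) ⇒ g(P+D₀) = P·r − D₀
g = (P·r − D₀)/(P + D₀) = (€1,146,421.50×0.098 − €57,900.00) / (€1,146,421.50 + €57,900.00) = 0.045212

4.52%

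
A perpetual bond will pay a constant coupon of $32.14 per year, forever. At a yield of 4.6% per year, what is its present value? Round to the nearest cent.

$698.70

Level perpetuity: PV = C / r = $32.14 / 0.046 = $698.70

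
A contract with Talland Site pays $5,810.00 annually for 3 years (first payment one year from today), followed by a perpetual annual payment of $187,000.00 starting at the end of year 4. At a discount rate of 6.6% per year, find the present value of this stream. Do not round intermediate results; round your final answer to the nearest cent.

PV of 3-year annuity: $5,810.00 × [1 − (1+0.066)^−3] / 0.066 = 15359.39567
Perpetuity value at year 3: $187,000.00 / 0.066 = 2833333.33333
PV of perpetuity: 2833333.33333 / (1+0.066)^3 = 2338977.56909
Total PV = 15359.39567 + 2338977.56909 = 2354336.96476

$2354336.96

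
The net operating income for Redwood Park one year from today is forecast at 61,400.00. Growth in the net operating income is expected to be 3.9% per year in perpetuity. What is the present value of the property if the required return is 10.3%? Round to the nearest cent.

959375.00

Growing perpetuity: P = D₁ / (r − g) = 61,400.0000 / (0.103 − 0.039) = 959,375.00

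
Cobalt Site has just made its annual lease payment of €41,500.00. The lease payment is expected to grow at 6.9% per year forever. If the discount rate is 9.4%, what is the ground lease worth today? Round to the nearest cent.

€1774540.00

D₁ = D₀ × (1 + g) = €41,500.00 × 1.069 = €44,363.5000
Growing perpetuity: P = D₁ / (r − g) = €44,363.5000 / (0.094 − 0.069) = €1,774,540.00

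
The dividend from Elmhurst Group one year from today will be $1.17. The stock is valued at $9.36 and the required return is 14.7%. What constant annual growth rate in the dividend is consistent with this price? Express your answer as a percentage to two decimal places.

P = D₁/(r−g) ⇒ g = r − D₁/P = 0.147 − $1.17/$9.36 = 0.022000

2.20%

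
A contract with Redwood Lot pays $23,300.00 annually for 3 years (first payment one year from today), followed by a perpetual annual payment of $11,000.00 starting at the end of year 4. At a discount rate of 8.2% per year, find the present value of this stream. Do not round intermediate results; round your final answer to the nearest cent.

PV of 3-year annuity: $23,300.00 × [1 − (1+0.082)^−3] / 0.082 = 59830.32374
Perpetuity value at year 3: $11,000.00 / 0.082 = 134146.34146
PV of perpetuity: 134146.34146 / (1+0.082)^3 = 105900.26588
Total PV = 59830.32374 + 105900.26588 = 165730.58962

$165730.59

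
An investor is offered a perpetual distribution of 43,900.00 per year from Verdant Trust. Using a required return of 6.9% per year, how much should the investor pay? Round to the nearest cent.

Level perpetuity: PV = C / r = 43,900.00 / 0.069 = 636,231.88

636231.88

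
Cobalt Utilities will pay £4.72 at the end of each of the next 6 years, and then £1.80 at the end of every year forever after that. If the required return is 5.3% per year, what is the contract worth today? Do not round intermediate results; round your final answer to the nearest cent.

PV of 6-year annuity: £4.72 × [1 − (1+0.053)^−6] / 0.053 = 23.72912
Perpetuity value at year 6: £1.80 / 0.053 = 33.96226
PV of perpetuity: 33.96226 / (1+0.053)^6 = 24.91302
Total PV = 23.72912 + 24.91302 = 48.64215

£48.64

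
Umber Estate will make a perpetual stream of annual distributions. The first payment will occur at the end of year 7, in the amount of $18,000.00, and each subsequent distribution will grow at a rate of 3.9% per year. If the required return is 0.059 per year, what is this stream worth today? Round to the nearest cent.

Value at end of year 6: C₁ / (r − g) = $18,000.00 / (0.059 − 0.039) = $900,000.0000
Discount to today: PV = $900,000.0000 / (1 + 0.059)^6 = $900,000.0000 / 1.410509 = $638,067.68

$638067.68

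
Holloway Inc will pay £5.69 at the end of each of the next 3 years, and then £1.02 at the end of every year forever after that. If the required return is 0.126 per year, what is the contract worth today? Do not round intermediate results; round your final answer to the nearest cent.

£19.20

PV of 3-year annuity: £5.69 × [1 − (1+0.126)^−3] / 0.126 = 13.52674
Perpetuity value at year 3: £1.02 / 0.126 = 8.09524
PV of perpetuity: 8.09524 / (1+0.126)^3 = 5.67041
Total PV = 13.52674 + 5.67041 = 19.19715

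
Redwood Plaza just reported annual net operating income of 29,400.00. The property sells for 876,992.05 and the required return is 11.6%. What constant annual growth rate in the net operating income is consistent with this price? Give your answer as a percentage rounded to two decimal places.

7.98%

P = D₀(1+g)/(r−g) ⇒ P(r−g) = D₀(1+g) ⇒ g(P+D₀) = P·r − D₀
g = (P·r − D₀)/(P + D₀) = (876,992.05×0.116 − 29,400.00) / (876,992.05 + 29,400.00) = 0.079801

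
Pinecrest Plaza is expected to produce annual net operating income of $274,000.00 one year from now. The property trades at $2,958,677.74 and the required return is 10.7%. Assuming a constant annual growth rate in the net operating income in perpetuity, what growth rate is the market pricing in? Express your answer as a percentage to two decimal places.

P = D₁/(r−g) ⇒ g = r − D₁/P = 0.107 − $274,000.00/$2,958,677.74 = 0.014391

1.44%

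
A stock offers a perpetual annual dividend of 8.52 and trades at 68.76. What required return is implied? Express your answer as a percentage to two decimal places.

P = C/r ⇒ r = C/P = 8.52/68.76 = 0.123909

12.39%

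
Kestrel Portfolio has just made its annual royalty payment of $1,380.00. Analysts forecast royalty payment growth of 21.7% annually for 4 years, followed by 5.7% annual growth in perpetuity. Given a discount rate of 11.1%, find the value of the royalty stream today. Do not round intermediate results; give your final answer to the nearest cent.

D_1 = 1679.46000
D_2 = 2043.90282
D_3 = 2487.42973
D_4 = 3027.20198
Terminal value at year 4: TV = D_4×(1+g_2)/(r−g_2) = 3199.75250/0.054 = 59254.67587
P_0 = D_1/(1+r)^1 + D_2/(1+r)^2 + D_3/(1+r)^3 + D_4/(1+r)^4 + TV/(1+r)^4
    = 1511.66517 + 1655.89245 + 1813.88038 + 1986.94188 + 38892.54752 = 45860.92740

$45860.93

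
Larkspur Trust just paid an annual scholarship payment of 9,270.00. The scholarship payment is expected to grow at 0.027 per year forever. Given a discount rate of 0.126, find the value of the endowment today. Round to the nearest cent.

96164.55

D₁ = D₀ × (1 + g) = 9,270.00 × 1.027 = 9,520.2900
Growing perpetuity: P = D₁ / (r − g) = 9,520.2900 / (0.126 − 0.027) = 96,164.55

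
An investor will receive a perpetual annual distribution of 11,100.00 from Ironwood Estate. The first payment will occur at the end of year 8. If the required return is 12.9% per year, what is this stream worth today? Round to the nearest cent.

Value at end of year 7: C / r = 11,100.00 / 0.129 = 86,046.5116
Discount to today: PV = 86,046.5116 / (1 + 0.129)^7 = 86,046.5116 / 2.338070 = 36,802.36

36802.36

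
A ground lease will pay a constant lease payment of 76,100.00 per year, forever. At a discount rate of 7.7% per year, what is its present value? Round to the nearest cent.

988311.69

Level perpetuity: PV = C / r = 76,100.00 / 0.077 = 988,311.69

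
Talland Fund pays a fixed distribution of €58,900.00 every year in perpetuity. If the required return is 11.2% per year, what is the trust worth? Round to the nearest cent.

€525892.86

Level perpetuity: PV = C / r = €58,900.00 / 0.112 = €525,892.86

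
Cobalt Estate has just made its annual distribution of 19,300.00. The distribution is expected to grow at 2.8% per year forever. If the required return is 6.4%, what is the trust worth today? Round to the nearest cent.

551122.22

D₁ = D₀ × (1 + g) = 19,300.00 × 1.028 = 19,840.4000
Growing perpetuity: P = D₁ / (r − g) = 19,840.4000 / (0.064 − 0.028) = 551,122.22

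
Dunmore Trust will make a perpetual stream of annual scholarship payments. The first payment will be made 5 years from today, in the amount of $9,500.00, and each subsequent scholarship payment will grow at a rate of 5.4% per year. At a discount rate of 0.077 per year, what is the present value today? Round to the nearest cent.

$306996.17

Value at end of year 4: C₁ / (r − g) = $9,500.00 / (0.077 − 0.054) = $413,043.4783
Discount to today: PV = $413,043.4783 / (1 + 0.077)^4 = $413,043.4783 / 1.345435 = $306,996.17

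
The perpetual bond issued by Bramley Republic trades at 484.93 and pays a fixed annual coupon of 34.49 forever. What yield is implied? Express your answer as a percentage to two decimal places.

P = C/r ⇒ r = C/P = 34.49/484.93 = 0.071124

7.11%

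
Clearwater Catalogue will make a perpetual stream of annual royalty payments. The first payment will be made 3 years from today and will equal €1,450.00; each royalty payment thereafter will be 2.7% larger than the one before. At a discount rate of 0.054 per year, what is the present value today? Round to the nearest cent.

€48341.82

Value at end of year 2: C₁ / (r − g) = €1,450.00 / (0.054 − 0.027) = €53,703.7037
Discount to today: PV = €53,703.7037 / (1 + 0.054)^2 = €53,703.7037 / 1.110916 = €48,341.82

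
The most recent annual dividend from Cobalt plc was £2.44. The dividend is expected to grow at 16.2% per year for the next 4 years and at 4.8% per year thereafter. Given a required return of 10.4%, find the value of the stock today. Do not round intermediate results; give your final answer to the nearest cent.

£67.15

D_1 = 2.83528
D_2 = 3.29460
D_3 = 3.82832
D_4 = 4.44851
Terminal value at year 4: TV = D_4×(1+g_2)/(r−g_2) = 4.66204/0.056 = 83.25064
P_0 = D_1/(1+r)^1 + D_2/(1+r)^2 + D_3/(1+r)^3 + D_4/(1+r)^4 + TV/(1+r)^4
    = 2.56819 + 2.70311 + 2.84512 + 2.99459 + 56.04170 = 67.15272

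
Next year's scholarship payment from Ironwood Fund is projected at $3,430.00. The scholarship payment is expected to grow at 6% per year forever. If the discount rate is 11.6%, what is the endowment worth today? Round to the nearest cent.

$61250.00

Growing perpetuity: P = D₁ / (r − g) = $3,430.0000 / (0.116 − 0.06) = $61,250.00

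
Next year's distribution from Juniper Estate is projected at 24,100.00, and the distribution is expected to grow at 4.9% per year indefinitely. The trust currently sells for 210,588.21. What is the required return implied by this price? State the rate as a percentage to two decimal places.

P = D₁/(r − g) ⇒ r = D₁/P + g = 24,100.0000/210,588.21 + 0.049 = 0.114441 + 0.049 = 0.163441

16.34%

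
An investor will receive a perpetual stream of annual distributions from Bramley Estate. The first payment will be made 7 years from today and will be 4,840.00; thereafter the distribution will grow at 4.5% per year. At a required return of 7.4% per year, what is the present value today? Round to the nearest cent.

108748.10

Value at end of year 6: C₁ / (r − g) = 4,840.00 / (0.074 − 0.045) = 166,896.5517
Discount to today: PV = 166,896.5517 / (1 + 0.074)^6 = 166,896.5517 / 1.534708 = 108,748.10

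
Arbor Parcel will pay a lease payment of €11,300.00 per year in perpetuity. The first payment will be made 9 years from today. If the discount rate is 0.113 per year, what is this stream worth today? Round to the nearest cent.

€42465.74

Value at end of year 8: C / r = €11,300.00 / 0.113 = €100,000.0000
Discount to today: PV = €100,000.0000 / (1 + 0.113)^8 = €100,000.0000 / 2.354840 = €42,465.74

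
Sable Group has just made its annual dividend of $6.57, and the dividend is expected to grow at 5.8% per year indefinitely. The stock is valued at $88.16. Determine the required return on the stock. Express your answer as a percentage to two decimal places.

13.68%

D₁ = $6.57 × 1.058 = $6.9511
P = D₁/(r − g) ⇒ r = D₁/P + g = $6.9511/$88.16 + 0.058 = 0.078846 + 0.058 = 0.136846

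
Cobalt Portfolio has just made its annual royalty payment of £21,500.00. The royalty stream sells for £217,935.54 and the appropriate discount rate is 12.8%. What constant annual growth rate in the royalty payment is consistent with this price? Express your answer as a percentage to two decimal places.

2.67%

P = D₀(1+g)/(r−g) ⇒ P(r−g) = D₀(1+g) ⇒ g(P+D₀) = P·r − D₀
g = (P·r − D₀)/(P + D₀) = (£217,935.54×0.128 − £21,500.00) / (£217,935.54 + £21,500.00) = 0.026712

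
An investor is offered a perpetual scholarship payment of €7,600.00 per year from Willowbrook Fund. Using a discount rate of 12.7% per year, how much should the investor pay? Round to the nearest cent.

€59842.52

Level perpetuity: PV = C / r = €7,600.00 / 0.127 = €59,842.52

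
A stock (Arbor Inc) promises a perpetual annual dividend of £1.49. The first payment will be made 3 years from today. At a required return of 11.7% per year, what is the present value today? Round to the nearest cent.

£10.21

Value at end of year 2: C / r = £1.49 / 0.117 = £12.7350
Discount to today: PV = £12.7350 / (1 + 0.117)^2 = £12.7350 / 1.247689 = £10.21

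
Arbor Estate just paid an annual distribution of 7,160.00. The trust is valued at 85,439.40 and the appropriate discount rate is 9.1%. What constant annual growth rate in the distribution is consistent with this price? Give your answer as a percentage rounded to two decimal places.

0.66%

P = D₀(1+g)/(r−g) ⇒ P(r−g) = D₀(1+g) ⇒ g(P+D₀) = P·r − D₀
g = (P·r − D₀)/(P + D₀) = (85,439.40×0.091 − 7,160.00) / (85,439.40 + 7,160.00) = 0.006641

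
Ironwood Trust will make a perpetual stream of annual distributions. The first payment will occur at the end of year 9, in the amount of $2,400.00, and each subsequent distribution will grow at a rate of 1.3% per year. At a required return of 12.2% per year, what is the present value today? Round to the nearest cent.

Value at end of year 8: C₁ / (r − g) = $2,400.00 / (0.122 − 0.013) = $22,018.3486
Discount to today: PV = $22,018.3486 / (1 + 0.122)^8 = $22,018.3486 / 2.511556 = $8,766.82

$8766.82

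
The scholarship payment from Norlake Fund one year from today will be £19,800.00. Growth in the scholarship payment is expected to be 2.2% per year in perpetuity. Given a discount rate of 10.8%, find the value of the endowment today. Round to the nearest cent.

Growing perpetuity: P = D₁ / (r − g) = £19,800.0000 / (0.108 − 0.022) = £230,232.56

£230232.56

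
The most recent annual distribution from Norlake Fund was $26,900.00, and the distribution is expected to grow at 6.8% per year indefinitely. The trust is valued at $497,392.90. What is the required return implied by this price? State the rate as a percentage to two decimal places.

D₁ = $26,900.00 × 1.068 = $28,729.2000
P = D₁/(r − g) ⇒ r = D₁/P + g = $28,729.2000/$497,392.90 + 0.068 = 0.057760 + 0.068 = 0.125760

12.58%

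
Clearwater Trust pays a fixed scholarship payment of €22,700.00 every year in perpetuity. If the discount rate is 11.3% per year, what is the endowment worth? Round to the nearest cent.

€200884.96

Level perpetuity: PV = C / r = €22,700.00 / 0.113 = €200,884.96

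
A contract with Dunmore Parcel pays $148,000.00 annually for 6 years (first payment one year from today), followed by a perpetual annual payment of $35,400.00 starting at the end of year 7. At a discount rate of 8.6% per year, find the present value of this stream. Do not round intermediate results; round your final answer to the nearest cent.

PV of 6-year annuity: $148,000.00 × [1 − (1+0.086)^−6] / 0.086 = 671908.91768
Perpetuity value at year 6: $35,400.00 / 0.086 = 411627.90698
PV of perpetuity: 411627.90698 / (1+0.086)^6 = 250914.55775
Total PV = 671908.91768 + 250914.55775 = 922823.47543

$922823.48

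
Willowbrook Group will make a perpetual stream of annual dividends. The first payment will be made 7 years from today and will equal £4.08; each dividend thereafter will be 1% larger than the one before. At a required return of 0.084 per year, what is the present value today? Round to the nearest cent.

Value at end of year 6: C₁ / (r − g) = £4.08 / (0.084 − 0.01) = £55.1351
Discount to today: PV = £55.1351 / (1 + 0.084)^6 = £55.1351 / 1.622466 = £33.98

£33.98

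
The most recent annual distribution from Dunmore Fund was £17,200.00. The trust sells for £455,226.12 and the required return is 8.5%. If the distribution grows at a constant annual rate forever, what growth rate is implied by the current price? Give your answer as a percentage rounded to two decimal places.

P = D₀(1+g)/(r−g) ⇒ P(r−g) = D₀(1+g) ⇒ g(P+D₀) = P·r − D₀
g = (P·r − D₀)/(P + D₀) = (£455,226.12×0.085 − £17,200.00) / (£455,226.12 + £17,200.00) = 0.045498

4.55%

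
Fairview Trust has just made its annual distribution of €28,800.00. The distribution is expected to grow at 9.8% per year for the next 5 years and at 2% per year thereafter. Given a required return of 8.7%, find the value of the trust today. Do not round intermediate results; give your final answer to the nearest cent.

D_1 = 31622.40000
D_2 = 34721.39520
D_3 = 38124.09193
D_4 = 41860.25294
D_5 = 45962.55773
Terminal value at year 5: TV = D_5×(1+g_2)/(r−g_2) = 46881.80888/0.067 = 699728.49076
P_0 = D_1/(1+r)^1 + D_2/(1+r)^2 + D_3/(1+r)^3 + D_4/(1+r)^4 + D_5/(1+r)^5 + TV/(1+r)^5
    = 29091.44434 + 29385.83798 + 29683.21077 + 29983.59285 + 30287.01467 + 461085.89496 = 609516.99557

€609517.00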